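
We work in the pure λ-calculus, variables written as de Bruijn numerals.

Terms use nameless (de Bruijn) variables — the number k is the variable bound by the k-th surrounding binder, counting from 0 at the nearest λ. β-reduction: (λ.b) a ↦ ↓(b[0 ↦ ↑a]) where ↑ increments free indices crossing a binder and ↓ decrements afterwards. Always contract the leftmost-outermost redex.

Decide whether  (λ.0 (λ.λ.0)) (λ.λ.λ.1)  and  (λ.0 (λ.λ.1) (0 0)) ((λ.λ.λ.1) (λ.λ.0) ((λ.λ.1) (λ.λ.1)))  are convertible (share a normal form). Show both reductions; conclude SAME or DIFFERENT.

Term A:
  start: (λ.0 (λ.λ.0)) (λ.λ.λ.1)
  step 1: (λ.λ.λ.1) (λ.λ.0)
  step 2: λ.λ.1

Term B:
  start: (λ.0 (λ.λ.1) (0 0)) ((λ.λ.λ.1) (λ.λ.0) ((λ.λ.1) (λ.λ.1)))
  step 1: (λ.λ.λ.1) (λ.λ.0) ((λ.λ.1) (λ.λ.1)) (λ.λ.1) ((λ.λ.λ.1) (λ.λ.0) ((λ.λ.1) (λ.λ.1)) ((λ.λ.λ.1) (λ.λ.0) ((λ.λ.1) (λ.λ.1))))
  step 2: (λ.λ.1) ((λ.λ.1) (λ.λ.1)) (λ.λ.1) ((λ.λ.λ.1) (λ.λ.0) ((λ.λ.1) (λ.λ.1)) ((λ.λ.λ.1) (λ.λ.0) ((λ.λ.1) (λ.λ.1))))
  step 3: (λ.(λ.λ.1) (λ.λ.1)) (λ.λ.1) ((λ.λ.λ.1) (λ.λ.0) ((λ.λ.1) (λ.λ.1)) ((λ.λ.λ.1) (λ.λ.0) ((λ.λ.1) (λ.λ.1))))
  step 4: (λ.λ.1) (λ.λ.1) ((λ.λ.λ.1) (λ.λ.0) ((λ.λ.1) (λ.λ.1)) ((λ.λ.λ.1) (λ.λ.0) ((λ.λ.1) (λ.λ.1))))
  step 5: (λ.λ.λ.1) ((λ.λ.λ.1) (λ.λ.0) ((λ.λ.1) (λ.λ.1)) ((λ.λ.λ.1) (λ.λ.0) ((λ.λ.1) (λ.λ.1))))
  step 6: λ.λ.1

Answer: SAME — A ⇓ λ.λ.1, B ⇓ λ.λ.1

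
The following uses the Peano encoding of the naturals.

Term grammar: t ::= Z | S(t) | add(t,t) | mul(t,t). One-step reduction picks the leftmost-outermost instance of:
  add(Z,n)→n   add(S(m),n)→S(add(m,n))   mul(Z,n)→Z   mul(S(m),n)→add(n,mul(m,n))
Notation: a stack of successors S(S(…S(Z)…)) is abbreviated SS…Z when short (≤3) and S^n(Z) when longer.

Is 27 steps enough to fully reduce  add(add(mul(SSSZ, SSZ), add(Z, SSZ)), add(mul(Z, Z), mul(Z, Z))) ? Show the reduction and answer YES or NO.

Answer: NO — after 27 steps the term is S(S(S(S(S(S(add(SSZ, add(mul(Z, Z), mul(Z, Z))))))))), not yet normal

Working:
  start: add(add(mul(SSSZ, SSZ), add(Z, SSZ)), add(mul(Z, Z), mul(Z, Z)))
  →1  add(add(add(SSZ, mul(SSZ, SSZ)), add(Z, SSZ)), add(mul(Z, Z), mul(Z, Z)))
  →2  add(add(S(add(SZ, mul(SSZ, SSZ))), add(Z, SSZ)), add(mul(Z, Z), mul(Z, Z)))
  →3  add(S(add(add(SZ, mul(SSZ, SSZ)), add(Z, SSZ))), add(mul(Z, Z), mul(Z, Z)))
  →4  S(add(add(add(SZ, mul(SSZ, SSZ)), add(Z, SSZ)), add(mul(Z, Z), mul(Z, Z))))
  →5  S(add(add(S(add(Z, mul(SSZ, SSZ))), add(Z, SSZ)), add(mul(Z, Z), mul(Z, Z))))
  →6  S(add(S(add(add(Z, mul(SSZ, SSZ)), add(Z, SSZ))), add(mul(Z, Z), mul(Z, Z))))
  →7  S(S(add(add(add(Z, mul(SSZ, SSZ)), add(Z, SSZ)), add(mul(Z, Z), mul(Z, Z)))))
  →8  S(S(add(add(mul(SSZ, SSZ), add(Z, SSZ)), add(mul(Z, Z), mul(Z, Z)))))
  →9  S(S(add(add(add(SSZ, mul(SZ, SSZ)), add(Z, SSZ)), add(mul(Z, Z), mul(Z, Z)))))
  →10  S(S(add(add(S(add(SZ, mul(SZ, SSZ))), add(Z, SSZ)), add(mul(Z, Z), mul(Z, Z)))))
  →11  S(S(add(S(add(add(SZ, mul(SZ, SSZ)), add(Z, SSZ))), add(mul(Z, Z), mul(Z, Z)))))
  →12  S(S(S(add(add(add(SZ, mul(SZ, SSZ)), add(Z, SSZ)), add(mul(Z, Z), mul(Z, Z))))))
  →13  S(S(S(add(add(S(add(Z, mul(SZ, SSZ))), add(Z, SSZ)), add(mul(Z, Z), mul(Z, Z))))))
  →14  S(S(S(add(S(add(add(Z, mul(SZ, SSZ)), add(Z, SSZ))), add(mul(Z, Z), mul(Z, Z))))))
  →15  S(S(S(S(add(add(add(Z, mul(SZ, SSZ)), add(Z, SSZ)), add(mul(Z, Z), mul(Z, Z)))))))
  →16  S(S(S(S(add(add(mul(SZ, SSZ), add(Z, SSZ)), add(mul(Z, Z), mul(Z, Z)))))))
  →17  S(S(S(S(add(add(add(SSZ, mul(Z, SSZ)), add(Z, SSZ)), add(mul(Z, Z), mul(Z, Z)))))))
  →18  S(S(S(S(add(add(S(add(SZ, mul(Z, SSZ))), add(Z, SSZ)), add(mul(Z, Z), mul(Z, Z)))))))
  →19  S(S(S(S(add(S(add(add(SZ, mul(Z, SSZ)), add(Z, SSZ))), add(mul(Z, Z), mul(Z, Z)))))))
  →20  S(S(S(S(S(add(add(add(SZ, mul(Z, SSZ)), add(Z, SSZ)), add(mul(Z, Z), mul(Z, Z))))))))
  →21  S(S(S(S(S(add(add(S(add(Z, mul(Z, SSZ))), add(Z, SSZ)), add(mul(Z, Z), mul(Z, Z))))))))
  →22  S(S(S(S(S(add(S(add(add(Z, mul(Z, SSZ)), add(Z, SSZ))), add(mul(Z, Z), mul(Z, Z))))))))
  →23  S(S(S(S(S(S(add(add(add(Z, mul(Z, SSZ)), add(Z, SSZ)), add(mul(Z, Z), mul(Z, Z)))))))))
  →24  S(S(S(S(S(S(add(add(mul(Z, SSZ), add(Z, SSZ)), add(mul(Z, Z), mul(Z, Z)))))))))
  →25  S(S(S(S(S(S(add(add(Z, add(Z, SSZ)), add(mul(Z, Z), mul(Z, Z)))))))))
  →26  S(S(S(S(S(S(add(add(Z, SSZ), add(mul(Z, Z), mul(Z, Z)))))))))
  →27  S(S(S(S(S(S(add(SSZ, add(mul(Z, Z), mul(Z, Z)))))))))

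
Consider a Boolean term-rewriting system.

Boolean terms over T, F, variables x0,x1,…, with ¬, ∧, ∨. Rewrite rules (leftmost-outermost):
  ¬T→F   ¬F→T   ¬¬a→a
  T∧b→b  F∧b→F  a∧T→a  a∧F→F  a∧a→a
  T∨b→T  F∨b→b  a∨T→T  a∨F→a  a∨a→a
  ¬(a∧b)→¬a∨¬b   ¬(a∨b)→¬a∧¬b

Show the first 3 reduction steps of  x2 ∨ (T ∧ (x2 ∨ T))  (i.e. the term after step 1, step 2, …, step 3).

  start: x2 ∨ (T ∧ (x2 ∨ T))
  [1] x2 ∨ (x2 ∨ T)
  [2] x2 ∨ T
  [3] T

Answer: after 3 steps: T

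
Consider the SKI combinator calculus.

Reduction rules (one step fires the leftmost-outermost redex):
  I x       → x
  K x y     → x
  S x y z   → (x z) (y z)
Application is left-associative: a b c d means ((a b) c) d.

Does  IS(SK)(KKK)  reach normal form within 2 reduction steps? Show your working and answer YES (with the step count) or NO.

  start: IS(SK)(KKK)
  [1] S(SK)(KKK)
  [2] S(SK)K

Answer: YES — reaches normal form S(SK)K in 2 ≤ 2 steps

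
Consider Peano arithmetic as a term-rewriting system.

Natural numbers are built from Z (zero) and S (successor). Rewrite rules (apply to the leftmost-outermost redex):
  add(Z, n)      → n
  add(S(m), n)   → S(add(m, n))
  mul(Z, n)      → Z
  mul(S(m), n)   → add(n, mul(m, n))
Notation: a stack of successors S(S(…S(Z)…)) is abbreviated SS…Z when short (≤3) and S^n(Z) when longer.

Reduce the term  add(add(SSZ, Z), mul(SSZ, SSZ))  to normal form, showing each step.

  start: add(add(SSZ, Z), mul(SSZ, SSZ))
  step 1: add(S(add(SZ, Z)), mul(SSZ, SSZ))
  step 2: S(add(add(SZ, Z), mul(SSZ, SSZ)))
  step 3: S(add(S(add(Z, Z)), mul(SSZ, SSZ)))
  step 4: S(S(add(add(Z, Z), mul(SSZ, SSZ))))
  step 5: S(S(add(Z, mul(SSZ, SSZ))))
  step 6: S(S(mul(SSZ, SSZ)))
  step 7: S(S(add(SSZ, mul(SZ, SSZ))))
  step 8: S(S(S(add(SZ, mul(SZ, SSZ)))))
  step 9: S(S(S(S(add(Z, mul(SZ, SSZ))))))
  step 10: S(S(S(S(mul(SZ, SSZ)))))
  step 11: S(S(S(S(add(SSZ, mul(Z, SSZ))))))
  step 12: S(S(S(S(S(add(SZ, mul(Z, SSZ)))))))
  step 13: S(S(S(S(S(S(add(Z, mul(Z, SSZ))))))))
  step 14: S(S(S(S(S(S(mul(Z, SSZ)))))))
  step 15: S^6(Z)

Answer: normal form = S^6(Z)  (in 15 steps)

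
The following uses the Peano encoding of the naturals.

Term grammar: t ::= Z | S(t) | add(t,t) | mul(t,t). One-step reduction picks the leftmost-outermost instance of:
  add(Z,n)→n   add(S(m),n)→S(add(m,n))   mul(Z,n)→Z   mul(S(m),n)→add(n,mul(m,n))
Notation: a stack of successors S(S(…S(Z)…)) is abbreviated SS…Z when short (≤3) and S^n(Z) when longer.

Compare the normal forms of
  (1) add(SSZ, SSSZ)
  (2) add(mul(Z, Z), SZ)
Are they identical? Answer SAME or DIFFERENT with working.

Answer: DIFFERENT — A ⇓ S^5(Z), B ⇓ SZ

Reduction:
Term A:
  start: add(SSZ, SSSZ)
  →1  S(add(SZ, SSSZ))
  →2  S(S(add(Z, SSSZ)))
  →3  S^5(Z)

Term B:
  start: add(mul(Z, Z), SZ)
  →1  add(Z, SZ)
  →2  SZ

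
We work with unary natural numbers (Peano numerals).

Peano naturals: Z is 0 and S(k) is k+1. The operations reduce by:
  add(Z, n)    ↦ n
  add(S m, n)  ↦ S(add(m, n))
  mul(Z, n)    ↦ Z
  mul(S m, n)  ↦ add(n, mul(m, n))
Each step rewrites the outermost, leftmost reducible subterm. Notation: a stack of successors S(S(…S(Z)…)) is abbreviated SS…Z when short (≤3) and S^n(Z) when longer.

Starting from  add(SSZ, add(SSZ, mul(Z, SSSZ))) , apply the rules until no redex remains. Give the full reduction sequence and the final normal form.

Answer: normal form = S^4(Z)  (in 7 steps)

Working:
  start: add(SSZ, add(SSZ, mul(Z, SSSZ)))
  →1  S(add(SZ, add(SSZ, mul(Z, SSSZ))))
  →2  S(S(add(Z, add(SSZ, mul(Z, SSSZ)))))
  →3  S(S(add(SSZ, mul(Z, SSSZ))))
  →4  S(S(S(add(SZ, mul(Z, SSSZ)))))
  →5  S(S(S(S(add(Z, mul(Z, SSSZ))))))
  →6  S(S(S(S(mul(Z, SSSZ)))))
  →7  S^4(Z)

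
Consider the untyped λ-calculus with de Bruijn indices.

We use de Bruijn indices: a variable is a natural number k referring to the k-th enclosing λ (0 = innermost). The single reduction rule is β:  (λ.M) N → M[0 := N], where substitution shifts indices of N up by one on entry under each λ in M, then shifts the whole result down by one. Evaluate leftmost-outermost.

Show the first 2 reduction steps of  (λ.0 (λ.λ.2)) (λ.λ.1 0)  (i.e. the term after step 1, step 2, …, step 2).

  start: (λ.0 (λ.λ.2)) (λ.λ.1 0)
  [1] (λ.λ.1 0) (λ.λ.λ.λ.1 0)
  [2] λ.(λ.λ.λ.λ.1 0) 0

Answer: after 2 steps: λ.(λ.λ.λ.λ.1 0) 0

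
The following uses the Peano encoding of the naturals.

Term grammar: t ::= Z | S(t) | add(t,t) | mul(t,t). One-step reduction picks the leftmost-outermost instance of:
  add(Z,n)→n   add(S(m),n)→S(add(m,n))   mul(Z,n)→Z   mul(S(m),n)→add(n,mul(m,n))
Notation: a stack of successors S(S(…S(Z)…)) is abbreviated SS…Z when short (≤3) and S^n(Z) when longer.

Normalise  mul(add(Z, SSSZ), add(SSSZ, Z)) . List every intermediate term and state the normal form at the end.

Answer: normal form = S^9(Z)  (in 29 steps)

Derivation:
  start: mul(add(Z, SSSZ), add(SSSZ, Z))
  [1] mul(SSSZ, add(SSSZ, Z))
  [2] add(add(SSSZ, Z), mul(SSZ, add(SSSZ, Z)))
  [3] add(S(add(SSZ, Z)), mul(SSZ, add(SSSZ, Z)))
  [4] S(add(add(SSZ, Z), mul(SSZ, add(SSSZ, Z))))
  [5] S(add(S(add(SZ, Z)), mul(SSZ, add(SSSZ, Z))))
  [6] S(S(add(add(SZ, Z), mul(SSZ, add(SSSZ, Z)))))
  [7] S(S(add(S(add(Z, Z)), mul(SSZ, add(SSSZ, Z)))))
  [8] S(S(S(add(add(Z, Z), mul(SSZ, add(SSSZ, Z))))))
  [9] S(S(S(add(Z, mul(SSZ, add(SSSZ, Z))))))
  [10] S(S(S(mul(SSZ, add(SSSZ, Z)))))
  [11] S(S(S(add(add(SSSZ, Z), mul(SZ, add(SSSZ, Z))))))
  [12] S(S(S(add(S(add(SSZ, Z)), mul(SZ, add(SSSZ, Z))))))
  [13] S(S(S(S(add(add(SSZ, Z), mul(SZ, add(SSSZ, Z)))))))
  [14] S(S(S(S(add(S(add(SZ, Z)), mul(SZ, add(SSSZ, Z)))))))
  [15] S(S(S(S(S(add(add(SZ, Z), mul(SZ, add(SSSZ, Z))))))))
  [16] S(S(S(S(S(add(S(add(Z, Z)), mul(SZ, add(SSSZ, Z))))))))
  [17] S(S(S(S(S(S(add(add(Z, Z), mul(SZ, add(SSSZ, Z)))))))))
  [18] S(S(S(S(S(S(add(Z, mul(SZ, add(SSSZ, Z)))))))))
  [19] S(S(S(S(S(S(mul(SZ, add(SSSZ, Z))))))))
  [20] S(S(S(S(S(S(add(add(SSSZ, Z), mul(Z, add(SSSZ, Z)))))))))
  [21] S(S(S(S(S(S(add(S(add(SSZ, Z)), mul(Z, add(SSSZ, Z)))))))))
  [22] S(S(S(S(S(S(S(add(add(SSZ, Z), mul(Z, add(SSSZ, Z))))))))))
  [23] S(S(S(S(S(S(S(add(S(add(SZ, Z)), mul(Z, add(SSSZ, Z))))))))))
  [24] S(S(S(S(S(S(S(S(add(add(SZ, Z), mul(Z, add(SSSZ, Z)))))))))))
  [25] S(S(S(S(S(S(S(S(add(S(add(Z, Z)), mul(Z, add(SSSZ, Z)))))))))))
  [26] S(S(S(S(S(S(S(S(S(add(add(Z, Z), mul(Z, add(SSSZ, Z))))))))))))
  [27] S(S(S(S(S(S(S(S(S(add(Z, mul(Z, add(SSSZ, Z))))))))))))
  [28] S(S(S(S(S(S(S(S(S(mul(Z, add(SSSZ, Z)))))))))))
  [29] S^9(Z)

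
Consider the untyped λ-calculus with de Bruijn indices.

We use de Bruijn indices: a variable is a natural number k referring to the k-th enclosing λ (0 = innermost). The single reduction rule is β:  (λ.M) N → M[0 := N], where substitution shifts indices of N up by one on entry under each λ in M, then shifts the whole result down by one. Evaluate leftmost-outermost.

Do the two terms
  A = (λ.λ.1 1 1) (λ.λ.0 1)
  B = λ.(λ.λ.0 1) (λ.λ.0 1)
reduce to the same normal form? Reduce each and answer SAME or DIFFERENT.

Answer: SAME — A ⇓ λ.λ.0 (λ.λ.0 1), B ⇓ λ.λ.0 (λ.λ.0 1)

Reduction:
Term A:
  start: (λ.λ.1 1 1) (λ.λ.0 1)
  →1  λ.(λ.λ.0 1) (λ.λ.0 1) (λ.λ.0 1)
  →2  λ.(λ.0 (λ.λ.0 1)) (λ.λ.0 1)
  →3  λ.(λ.λ.0 1) (λ.λ.0 1)
  →4  λ.λ.0 (λ.λ.0 1)

Term B:
  start: λ.(λ.λ.0 1) (λ.λ.0 1)
  →1  λ.λ.0 (λ.λ.0 1)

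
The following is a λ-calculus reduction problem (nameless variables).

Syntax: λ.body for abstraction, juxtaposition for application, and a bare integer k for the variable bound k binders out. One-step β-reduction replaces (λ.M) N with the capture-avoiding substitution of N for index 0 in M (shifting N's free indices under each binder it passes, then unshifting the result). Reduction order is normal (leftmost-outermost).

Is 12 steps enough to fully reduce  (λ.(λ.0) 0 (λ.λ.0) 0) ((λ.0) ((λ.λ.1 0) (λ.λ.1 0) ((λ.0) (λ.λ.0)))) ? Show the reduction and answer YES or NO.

  start: (λ.(λ.0) 0 (λ.λ.0) 0) ((λ.0) ((λ.λ.1 0) (λ.λ.1 0) ((λ.0) (λ.λ.0))))
  [1] (λ.0) ((λ.0) ((λ.λ.1 0) (λ.λ.1 0) ((λ.0) (λ.λ.0)))) (λ.λ.0) ((λ.0) ((λ.λ.1 0) (λ.λ.1 0) ((λ.0) (λ.λ.0))))
  [2] (λ.0) ((λ.λ.1 0) (λ.λ.1 0) ((λ.0) (λ.λ.0))) (λ.λ.0) ((λ.0) ((λ.λ.1 0) (λ.λ.1 0) ((λ.0) (λ.λ.0))))
  [3] (λ.λ.1 0) (λ.λ.1 0) ((λ.0) (λ.λ.0)) (λ.λ.0) ((λ.0) ((λ.λ.1 0) (λ.λ.1 0) ((λ.0) (λ.λ.0))))
  [4] (λ.(λ.λ.1 0) 0) ((λ.0) (λ.λ.0)) (λ.λ.0) ((λ.0) ((λ.λ.1 0) (λ.λ.1 0) ((λ.0) (λ.λ.0))))
  [5] (λ.λ.1 0) ((λ.0) (λ.λ.0)) (λ.λ.0) ((λ.0) ((λ.λ.1 0) (λ.λ.1 0) ((λ.0) (λ.λ.0))))
  [6] (λ.(λ.0) (λ.λ.0) 0) (λ.λ.0) ((λ.0) ((λ.λ.1 0) (λ.λ.1 0) ((λ.0) (λ.λ.0))))
  [7] (λ.0) (λ.λ.0) (λ.λ.0) ((λ.0) ((λ.λ.1 0) (λ.λ.1 0) ((λ.0) (λ.λ.0))))
  [8] (λ.λ.0) (λ.λ.0) ((λ.0) ((λ.λ.1 0) (λ.λ.1 0) ((λ.0) (λ.λ.0))))
  [9] (λ.0) ((λ.0) ((λ.λ.1 0) (λ.λ.1 0) ((λ.0) (λ.λ.0))))
  [10] (λ.0) ((λ.λ.1 0) (λ.λ.1 0) ((λ.0) (λ.λ.0)))
  [11] (λ.λ.1 0) (λ.λ.1 0) ((λ.0) (λ.λ.0))
  [12] (λ.(λ.λ.1 0) 0) ((λ.0) (λ.λ.0))

Answer: NO — after 12 steps the term is (λ.(λ.λ.1 0) 0) ((λ.0) (λ.λ.0)), not yet normal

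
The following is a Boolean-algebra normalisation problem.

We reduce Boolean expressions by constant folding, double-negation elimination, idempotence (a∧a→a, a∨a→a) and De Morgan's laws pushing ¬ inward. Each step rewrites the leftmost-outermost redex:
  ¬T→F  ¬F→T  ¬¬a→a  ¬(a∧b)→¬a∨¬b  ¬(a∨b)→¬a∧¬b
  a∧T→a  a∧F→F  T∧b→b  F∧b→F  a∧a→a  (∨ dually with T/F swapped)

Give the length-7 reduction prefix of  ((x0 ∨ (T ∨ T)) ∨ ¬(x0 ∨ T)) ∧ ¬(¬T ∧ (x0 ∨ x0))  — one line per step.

  start: ((x0 ∨ (T ∨ T)) ∨ ¬(x0 ∨ T)) ∧ ¬(¬T ∧ (x0 ∨ x0))
  [1] ((x0 ∨ T) ∨ ¬(x0 ∨ T)) ∧ ¬(¬T ∧ (x0 ∨ x0))
  [2] (T ∨ ¬(x0 ∨ T)) ∧ ¬(¬T ∧ (x0 ∨ x0))
  [3] T ∧ ¬(¬T ∧ (x0 ∨ x0))
  [4] ¬(¬T ∧ (x0 ∨ x0))
  [5] ¬¬T ∨ ¬(x0 ∨ x0)
  [6] T ∨ ¬(x0 ∨ x0)
  [7] T

Answer: after 7 steps: T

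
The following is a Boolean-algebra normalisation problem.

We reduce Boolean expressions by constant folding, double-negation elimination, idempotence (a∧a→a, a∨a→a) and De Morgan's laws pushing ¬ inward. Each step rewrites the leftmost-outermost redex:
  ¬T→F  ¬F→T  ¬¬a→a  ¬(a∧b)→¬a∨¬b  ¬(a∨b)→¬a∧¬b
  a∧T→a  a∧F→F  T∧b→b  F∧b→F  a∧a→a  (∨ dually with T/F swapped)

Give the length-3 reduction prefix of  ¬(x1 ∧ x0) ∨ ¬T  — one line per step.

  start: ¬(x1 ∧ x0) ∨ ¬T
  step 1: (¬x1 ∨ ¬x0) ∨ ¬T
  step 2: (¬x1 ∨ ¬x0) ∨ F
  step 3: ¬x1 ∨ ¬x0

Answer: after 3 steps: ¬x1 ∨ ¬x0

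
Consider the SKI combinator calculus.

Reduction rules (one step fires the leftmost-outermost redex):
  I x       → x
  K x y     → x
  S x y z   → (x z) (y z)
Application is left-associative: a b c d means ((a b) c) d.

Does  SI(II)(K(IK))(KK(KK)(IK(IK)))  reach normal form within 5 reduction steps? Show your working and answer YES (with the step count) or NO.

Answer: NO — after 5 steps the term is K(K(IK(IK))), not yet normal

Reduction:
  start: SI(II)(K(IK))(KK(KK)(IK(IK)))
  [1] I(K(IK))(II(K(IK)))(KK(KK)(IK(IK)))
  [2] K(IK)(II(K(IK)))(KK(KK)(IK(IK)))
  [3] IK(KK(KK)(IK(IK)))
  [4] K(KK(KK)(IK(IK)))
  [5] K(K(IK(IK)))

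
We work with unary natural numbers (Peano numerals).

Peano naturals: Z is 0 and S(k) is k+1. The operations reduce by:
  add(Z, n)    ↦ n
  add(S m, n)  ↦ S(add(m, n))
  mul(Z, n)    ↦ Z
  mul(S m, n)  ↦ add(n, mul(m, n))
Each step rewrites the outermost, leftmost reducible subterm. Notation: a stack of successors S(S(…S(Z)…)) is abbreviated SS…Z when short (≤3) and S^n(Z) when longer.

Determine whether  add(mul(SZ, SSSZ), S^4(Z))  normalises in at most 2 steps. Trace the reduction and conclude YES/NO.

  start: add(mul(SZ, SSSZ), S^4(Z))
  step 1: add(add(SSSZ, mul(Z, SSSZ)), S^4(Z))
  step 2: add(S(add(SSZ, mul(Z, SSSZ))), S^4(Z))

Answer: NO — after 2 steps the term is add(S(add(SSZ, mul(Z, SSSZ))), S^4(Z)), not yet normal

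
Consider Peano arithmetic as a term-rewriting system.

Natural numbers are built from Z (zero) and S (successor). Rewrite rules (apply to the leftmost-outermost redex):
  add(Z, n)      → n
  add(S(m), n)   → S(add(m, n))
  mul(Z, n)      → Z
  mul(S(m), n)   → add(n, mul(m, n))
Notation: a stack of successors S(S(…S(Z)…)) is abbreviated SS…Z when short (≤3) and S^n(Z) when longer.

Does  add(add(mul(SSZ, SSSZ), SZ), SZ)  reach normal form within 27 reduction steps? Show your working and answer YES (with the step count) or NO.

  start: add(add(mul(SSZ, SSSZ), SZ), SZ)
  [1] add(add(add(SSSZ, mul(SZ, SSSZ)), SZ), SZ)
  [2] add(add(S(add(SSZ, mul(SZ, SSSZ))), SZ), SZ)
  [3] add(S(add(add(SSZ, mul(SZ, SSSZ)), SZ)), SZ)
  [4] S(add(add(add(SSZ, mul(SZ, SSSZ)), SZ), SZ))
  [5] S(add(add(S(add(SZ, mul(SZ, SSSZ))), SZ), SZ))
  [6] S(add(S(add(add(SZ, mul(SZ, SSSZ)), SZ)), SZ))
  [7] S(S(add(add(add(SZ, mul(SZ, SSSZ)), SZ), SZ)))
  [8] S(S(add(add(S(add(Z, mul(SZ, SSSZ))), SZ), SZ)))
  [9] S(S(add(S(add(add(Z, mul(SZ, SSSZ)), SZ)), SZ)))
  [10] S(S(S(add(add(add(Z, mul(SZ, SSSZ)), SZ), SZ))))
  [11] S(S(S(add(add(mul(SZ, SSSZ), SZ), SZ))))
  [12] S(S(S(add(add(add(SSSZ, mul(Z, SSSZ)), SZ), SZ))))
  [13] S(S(S(add(add(S(add(SSZ, mul(Z, SSSZ))), SZ), SZ))))
  [14] S(S(S(add(S(add(add(SSZ, mul(Z, SSSZ)), SZ)), SZ))))
  [15] S(S(S(S(add(add(add(SSZ, mul(Z, SSSZ)), SZ), SZ)))))
  [16] S(S(S(S(add(add(S(add(SZ, mul(Z, SSSZ))), SZ), SZ)))))
  [17] S(S(S(S(add(S(add(add(SZ, mul(Z, SSSZ)), SZ)), SZ)))))
  [18] S(S(S(S(S(add(add(add(SZ, mul(Z, SSSZ)), SZ), SZ))))))
  [19] S(S(S(S(S(add(add(S(add(Z, mul(Z, SSSZ))), SZ), SZ))))))
  [20] S(S(S(S(S(add(S(add(add(Z, mul(Z, SSSZ)), SZ)), SZ))))))
  [21] S(S(S(S(S(S(add(add(add(Z, mul(Z, SSSZ)), SZ), SZ)))))))
  [22] S(S(S(S(S(S(add(add(mul(Z, SSSZ), SZ), SZ)))))))
  [23] S(S(S(S(S(S(add(add(Z, SZ), SZ)))))))
  [24] S(S(S(S(S(S(add(SZ, SZ)))))))
  [25] S(S(S(S(S(S(S(add(Z, SZ))))))))
  [26] S^8(Z)

Answer: YES — reaches normal form S^8(Z) in 26 ≤ 27 steps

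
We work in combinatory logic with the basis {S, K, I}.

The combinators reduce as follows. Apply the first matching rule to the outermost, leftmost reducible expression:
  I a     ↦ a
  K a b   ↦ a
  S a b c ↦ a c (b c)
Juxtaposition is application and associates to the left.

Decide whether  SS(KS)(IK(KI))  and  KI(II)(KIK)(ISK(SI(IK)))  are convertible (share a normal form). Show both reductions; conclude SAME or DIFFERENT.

Term A:
  start: SS(KS)(IK(KI))
  [1] S(IK(KI))(KS(IK(KI)))
  [2] S(K(KI))(KS(IK(KI)))
  [3] S(K(KI))S

Term B:
  start: KI(II)(KIK)(ISK(SI(IK)))
  [1] I(KIK)(ISK(SI(IK)))
  [2] KIK(ISK(SI(IK)))
  [3] I(ISK(SI(IK)))
  [4] ISK(SI(IK))
  [5] SK(SI(IK))
  [6] SK(SIK)

Answer: DIFFERENT — A ⇓ S(K(KI))S, B ⇓ SK(SIK)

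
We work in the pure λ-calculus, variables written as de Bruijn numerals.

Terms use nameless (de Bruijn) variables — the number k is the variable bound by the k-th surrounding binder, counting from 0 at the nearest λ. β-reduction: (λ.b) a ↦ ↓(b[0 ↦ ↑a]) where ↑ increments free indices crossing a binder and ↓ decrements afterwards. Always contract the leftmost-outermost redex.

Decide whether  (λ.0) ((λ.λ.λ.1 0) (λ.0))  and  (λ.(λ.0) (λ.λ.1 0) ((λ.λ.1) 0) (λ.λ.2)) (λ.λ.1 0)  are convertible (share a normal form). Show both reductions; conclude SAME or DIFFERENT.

Answer: SAME — A ⇓ λ.λ.1 0, B ⇓ λ.λ.1 0

Working:
Term A:
  start: (λ.0) ((λ.λ.λ.1 0) (λ.0))
  →1  (λ.λ.λ.1 0) (λ.0)
  →2  λ.λ.1 0

Term B:
  start: (λ.(λ.0) (λ.λ.1 0) ((λ.λ.1) 0) (λ.λ.2)) (λ.λ.1 0)
  →1  (λ.0) (λ.λ.1 0) ((λ.λ.1) (λ.λ.1 0)) (λ.λ.λ.λ.1 0)
  →2  (λ.λ.1 0) ((λ.λ.1) (λ.λ.1 0)) (λ.λ.λ.λ.1 0)
  →3  (λ.(λ.λ.1) (λ.λ.1 0) 0) (λ.λ.λ.λ.1 0)
  →4  (λ.λ.1) (λ.λ.1 0) (λ.λ.λ.λ.1 0)
  →5  (λ.λ.λ.1 0) (λ.λ.λ.λ.1 0)
  →6  λ.λ.1 0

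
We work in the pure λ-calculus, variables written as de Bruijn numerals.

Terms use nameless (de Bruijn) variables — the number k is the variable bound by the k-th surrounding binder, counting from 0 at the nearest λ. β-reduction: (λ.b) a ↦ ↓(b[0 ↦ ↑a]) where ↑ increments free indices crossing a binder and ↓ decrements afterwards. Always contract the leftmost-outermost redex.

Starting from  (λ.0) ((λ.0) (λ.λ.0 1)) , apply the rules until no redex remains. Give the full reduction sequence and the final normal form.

Answer: normal form = λ.λ.0 1  (in 2 steps)

Reduction:
  start: (λ.0) ((λ.0) (λ.λ.0 1))
  step 1: (λ.0) (λ.λ.0 1)
  step 2: λ.λ.0 1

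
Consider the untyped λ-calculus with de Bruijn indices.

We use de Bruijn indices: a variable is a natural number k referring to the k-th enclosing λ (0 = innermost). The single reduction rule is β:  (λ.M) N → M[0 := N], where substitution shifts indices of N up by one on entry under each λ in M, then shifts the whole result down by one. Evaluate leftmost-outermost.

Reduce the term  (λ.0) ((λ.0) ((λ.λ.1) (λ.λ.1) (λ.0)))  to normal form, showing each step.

  start: (λ.0) ((λ.0) ((λ.λ.1) (λ.λ.1) (λ.0)))
  step 1: (λ.0) ((λ.λ.1) (λ.λ.1) (λ.0))
  step 2: (λ.λ.1) (λ.λ.1) (λ.0)
  step 3: (λ.λ.λ.1) (λ.0)
  step 4: λ.λ.1

Answer: normal form = λ.λ.1  (in 4 steps)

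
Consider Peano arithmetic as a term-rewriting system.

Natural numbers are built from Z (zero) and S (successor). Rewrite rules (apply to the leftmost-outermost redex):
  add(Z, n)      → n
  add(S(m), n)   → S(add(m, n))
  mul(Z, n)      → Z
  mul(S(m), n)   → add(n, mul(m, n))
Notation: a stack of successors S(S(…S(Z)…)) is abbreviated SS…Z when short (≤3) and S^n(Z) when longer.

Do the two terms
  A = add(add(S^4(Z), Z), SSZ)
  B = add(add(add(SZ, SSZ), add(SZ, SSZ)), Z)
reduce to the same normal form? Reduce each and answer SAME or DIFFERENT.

Term A:
  start: add(add(S^4(Z), Z), SSZ)
  step 1: add(S(add(SSSZ, Z)), SSZ)
  step 2: S(add(add(SSSZ, Z), SSZ))
  step 3: S(add(S(add(SSZ, Z)), SSZ))
  step 4: S(S(add(add(SSZ, Z), SSZ)))
  step 5: S(S(add(S(add(SZ, Z)), SSZ)))
  step 6: S(S(S(add(add(SZ, Z), SSZ))))
  step 7: S(S(S(add(S(add(Z, Z)), SSZ))))
  step 8: S(S(S(S(add(add(Z, Z), SSZ)))))
  step 9: S(S(S(S(add(Z, SSZ)))))
  step 10: S^6(Z)

Term B:
  start: add(add(add(SZ, SSZ), add(SZ, SSZ)), Z)
  step 1: add(add(S(add(Z, SSZ)), add(SZ, SSZ)), Z)
  step 2: add(S(add(add(Z, SSZ), add(SZ, SSZ))), Z)
  step 3: S(add(add(add(Z, SSZ), add(SZ, SSZ)), Z))
  step 4: S(add(add(SSZ, add(SZ, SSZ)), Z))
  step 5: S(add(S(add(SZ, add(SZ, SSZ))), Z))
  step 6: S(S(add(add(SZ, add(SZ, SSZ)), Z)))
  step 7: S(S(add(S(add(Z, add(SZ, SSZ))), Z)))
  step 8: S(S(S(add(add(Z, add(SZ, SSZ)), Z))))
  step 9: S(S(S(add(add(SZ, SSZ), Z))))
  step 10: S(S(S(add(S(add(Z, SSZ)), Z))))
  step 11: S(S(S(S(add(add(Z, SSZ), Z)))))
  step 12: S(S(S(S(add(SSZ, Z)))))
  step 13: S(S(S(S(S(add(SZ, Z))))))
  step 14: S(S(S(S(S(S(add(Z, Z)))))))
  step 15: S^6(Z)

Answer: SAME — A ⇓ S^6(Z), B ⇓ S^6(Z)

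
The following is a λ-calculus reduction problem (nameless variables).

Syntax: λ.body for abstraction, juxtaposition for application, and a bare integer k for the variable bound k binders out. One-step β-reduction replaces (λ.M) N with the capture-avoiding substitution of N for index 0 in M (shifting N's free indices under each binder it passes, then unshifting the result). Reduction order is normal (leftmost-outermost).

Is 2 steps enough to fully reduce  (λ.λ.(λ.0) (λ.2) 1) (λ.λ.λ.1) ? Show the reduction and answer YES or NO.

  start: (λ.λ.(λ.0) (λ.2) 1) (λ.λ.λ.1)
  →1  λ.(λ.0) (λ.λ.λ.λ.1) (λ.λ.λ.1)
  →2  λ.(λ.λ.λ.λ.1) (λ.λ.λ.1)

Answer: NO — after 2 steps the term is λ.(λ.λ.λ.λ.1) (λ.λ.λ.1), not yet normal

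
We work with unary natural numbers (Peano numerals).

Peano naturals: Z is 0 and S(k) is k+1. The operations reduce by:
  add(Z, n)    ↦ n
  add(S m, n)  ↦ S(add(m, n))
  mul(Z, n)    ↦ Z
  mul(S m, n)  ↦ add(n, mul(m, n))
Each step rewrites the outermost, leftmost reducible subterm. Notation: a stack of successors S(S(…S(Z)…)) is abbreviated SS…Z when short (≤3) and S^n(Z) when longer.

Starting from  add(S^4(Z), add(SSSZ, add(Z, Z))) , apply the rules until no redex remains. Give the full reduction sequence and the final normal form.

Answer: normal form = S^7(Z)  (in 10 steps)

Working:
  start: add(S^4(Z), add(SSSZ, add(Z, Z)))
  →1  S(add(SSSZ, add(SSSZ, add(Z, Z))))
  →2  S(S(add(SSZ, add(SSSZ, add(Z, Z)))))
  →3  S(S(S(add(SZ, add(SSSZ, add(Z, Z))))))
  →4  S(S(S(S(add(Z, add(SSSZ, add(Z, Z)))))))
  →5  S(S(S(S(add(SSSZ, add(Z, Z))))))
  →6  S(S(S(S(S(add(SSZ, add(Z, Z)))))))
  →7  S(S(S(S(S(S(add(SZ, add(Z, Z))))))))
  →8  S(S(S(S(S(S(S(add(Z, add(Z, Z)))))))))
  →9  S(S(S(S(S(S(S(add(Z, Z))))))))
  →10  S^7(Z)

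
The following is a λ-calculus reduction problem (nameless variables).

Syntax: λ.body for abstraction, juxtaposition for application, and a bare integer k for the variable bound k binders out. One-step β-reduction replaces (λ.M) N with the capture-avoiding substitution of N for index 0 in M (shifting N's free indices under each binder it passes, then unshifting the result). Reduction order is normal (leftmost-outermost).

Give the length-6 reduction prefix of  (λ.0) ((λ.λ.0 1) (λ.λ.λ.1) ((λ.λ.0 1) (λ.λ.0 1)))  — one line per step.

Answer: after 6 steps: λ.λ.1

Working:
  start: (λ.0) ((λ.λ.0 1) (λ.λ.λ.1) ((λ.λ.0 1) (λ.λ.0 1)))
  →1  (λ.λ.0 1) (λ.λ.λ.1) ((λ.λ.0 1) (λ.λ.0 1))
  →2  (λ.0 (λ.λ.λ.1)) ((λ.λ.0 1) (λ.λ.0 1))
  →3  (λ.λ.0 1) (λ.λ.0 1) (λ.λ.λ.1)
  →4  (λ.0 (λ.λ.0 1)) (λ.λ.λ.1)
  →5  (λ.λ.λ.1) (λ.λ.0 1)
  →6  λ.λ.1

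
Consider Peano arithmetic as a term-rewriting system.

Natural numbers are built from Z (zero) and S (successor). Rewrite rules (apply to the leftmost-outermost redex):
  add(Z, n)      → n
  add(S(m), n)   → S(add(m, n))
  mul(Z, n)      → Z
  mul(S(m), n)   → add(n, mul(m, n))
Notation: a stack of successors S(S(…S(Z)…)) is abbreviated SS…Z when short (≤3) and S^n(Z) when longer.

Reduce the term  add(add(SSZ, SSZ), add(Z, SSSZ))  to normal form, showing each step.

  start: add(add(SSZ, SSZ), add(Z, SSSZ))
  →1  add(S(add(SZ, SSZ)), add(Z, SSSZ))
  →2  S(add(add(SZ, SSZ), add(Z, SSSZ)))
  →3  S(add(S(add(Z, SSZ)), add(Z, SSSZ)))
  →4  S(S(add(add(Z, SSZ), add(Z, SSSZ))))
  →5  S(S(add(SSZ, add(Z, SSSZ))))
  →6  S(S(S(add(SZ, add(Z, SSSZ)))))
  →7  S(S(S(S(add(Z, add(Z, SSSZ))))))
  →8  S(S(S(S(add(Z, SSSZ)))))
  →9  S^7(Z)

Answer: normal form = S^7(Z)  (in 9 steps)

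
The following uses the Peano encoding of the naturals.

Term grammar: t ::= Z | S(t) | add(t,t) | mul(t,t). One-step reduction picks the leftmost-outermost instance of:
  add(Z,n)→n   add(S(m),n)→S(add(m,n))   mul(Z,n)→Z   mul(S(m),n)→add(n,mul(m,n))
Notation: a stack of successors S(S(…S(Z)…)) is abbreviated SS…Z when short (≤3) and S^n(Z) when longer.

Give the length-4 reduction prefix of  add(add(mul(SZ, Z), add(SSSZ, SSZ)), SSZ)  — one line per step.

Answer: after 4 steps: add(add(SSSZ, SSZ), SSZ)

Working:
  start: add(add(mul(SZ, Z), add(SSSZ, SSZ)), SSZ)
  →1  add(add(add(Z, mul(Z, Z)), add(SSSZ, SSZ)), SSZ)
  →2  add(add(mul(Z, Z), add(SSSZ, SSZ)), SSZ)
  →3  add(add(Z, add(SSSZ, SSZ)), SSZ)
  →4  add(add(SSSZ, SSZ), SSZ)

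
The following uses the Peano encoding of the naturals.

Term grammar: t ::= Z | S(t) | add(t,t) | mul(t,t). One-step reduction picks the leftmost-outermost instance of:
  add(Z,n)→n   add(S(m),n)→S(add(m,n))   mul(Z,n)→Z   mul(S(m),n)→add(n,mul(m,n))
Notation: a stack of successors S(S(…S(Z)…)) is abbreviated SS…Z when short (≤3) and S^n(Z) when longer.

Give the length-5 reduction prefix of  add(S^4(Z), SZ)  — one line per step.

Answer: after 5 steps: S^5(Z)

Reduction:
  start: add(S^4(Z), SZ)
  step 1: S(add(SSSZ, SZ))
  step 2: S(S(add(SSZ, SZ)))
  step 3: S(S(S(add(SZ, SZ))))
  step 4: S(S(S(S(add(Z, SZ)))))
  step 5: S^5(Z)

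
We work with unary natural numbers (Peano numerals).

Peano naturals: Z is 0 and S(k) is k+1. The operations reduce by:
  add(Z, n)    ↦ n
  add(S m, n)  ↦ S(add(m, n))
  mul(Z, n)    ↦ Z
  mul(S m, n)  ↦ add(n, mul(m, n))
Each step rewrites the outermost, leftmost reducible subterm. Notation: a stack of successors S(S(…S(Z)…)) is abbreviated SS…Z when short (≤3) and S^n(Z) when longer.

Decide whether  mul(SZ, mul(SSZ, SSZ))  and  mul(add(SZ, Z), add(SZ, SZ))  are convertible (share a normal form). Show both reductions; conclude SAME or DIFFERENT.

Answer: DIFFERENT — A ⇓ S^4(Z), B ⇓ SSZ

Reduction:
Term A:
  start: mul(SZ, mul(SSZ, SSZ))
  →1  add(mul(SSZ, SSZ), mul(Z, mul(SSZ, SSZ)))
  →2  add(add(SSZ, mul(SZ, SSZ)), mul(Z, mul(SSZ, SSZ)))
  →3  add(S(add(SZ, mul(SZ, SSZ))), mul(Z, mul(SSZ, SSZ)))
  →4  S(add(add(SZ, mul(SZ, SSZ)), mul(Z, mul(SSZ, SSZ))))
  →5  S(add(S(add(Z, mul(SZ, SSZ))), mul(Z, mul(SSZ, SSZ))))
  →6  S(S(add(add(Z, mul(SZ, SSZ)), mul(Z, mul(SSZ, SSZ)))))
  →7  S(S(add(mul(SZ, SSZ), mul(Z, mul(SSZ, SSZ)))))
  →8  S(S(add(add(SSZ, mul(Z, SSZ)), mul(Z, mul(SSZ, SSZ)))))
  →9  S(S(add(S(add(SZ, mul(Z, SSZ))), mul(Z, mul(SSZ, SSZ)))))
  →10  S(S(S(add(add(SZ, mul(Z, SSZ)), mul(Z, mul(SSZ, SSZ))))))
  →11  S(S(S(add(S(add(Z, mul(Z, SSZ))), mul(Z, mul(SSZ, SSZ))))))
  →12  S(S(S(S(add(add(Z, mul(Z, SSZ)), mul(Z, mul(SSZ, SSZ)))))))
  →13  S(S(S(S(add(mul(Z, SSZ), mul(Z, mul(SSZ, SSZ)))))))
  →14  S(S(S(S(add(Z, mul(Z, mul(SSZ, SSZ)))))))
  →15  S(S(S(S(mul(Z, mul(SSZ, SSZ))))))
  →16  S^4(Z)

Term B:
  start: mul(add(SZ, Z), add(SZ, SZ))
  →1  mul(S(add(Z, Z)), add(SZ, SZ))
  →2  add(add(SZ, SZ), mul(add(Z, Z), add(SZ, SZ)))
  →3  add(S(add(Z, SZ)), mul(add(Z, Z), add(SZ, SZ)))
  →4  S(add(add(Z, SZ), mul(add(Z, Z), add(SZ, SZ))))
  →5  S(add(SZ, mul(add(Z, Z), add(SZ, SZ))))
  →6  S(S(add(Z, mul(add(Z, Z), add(SZ, SZ)))))
  →7  S(S(mul(add(Z, Z), add(SZ, SZ))))
  →8  S(S(mul(Z, add(SZ, SZ))))
  →9  SSZ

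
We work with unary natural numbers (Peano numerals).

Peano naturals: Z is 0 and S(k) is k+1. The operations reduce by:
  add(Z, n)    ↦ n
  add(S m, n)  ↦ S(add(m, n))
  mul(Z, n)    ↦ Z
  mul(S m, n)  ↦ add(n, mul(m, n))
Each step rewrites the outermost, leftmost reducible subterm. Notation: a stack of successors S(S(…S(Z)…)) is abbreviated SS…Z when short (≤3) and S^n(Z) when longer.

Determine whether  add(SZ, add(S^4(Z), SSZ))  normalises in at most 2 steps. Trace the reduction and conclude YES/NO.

  start: add(SZ, add(S^4(Z), SSZ))
  [1] S(add(Z, add(S^4(Z), SSZ)))
  [2] S(add(S^4(Z), SSZ))

Answer: NO — after 2 steps the term is S(add(S^4(Z), SSZ)), not yet normal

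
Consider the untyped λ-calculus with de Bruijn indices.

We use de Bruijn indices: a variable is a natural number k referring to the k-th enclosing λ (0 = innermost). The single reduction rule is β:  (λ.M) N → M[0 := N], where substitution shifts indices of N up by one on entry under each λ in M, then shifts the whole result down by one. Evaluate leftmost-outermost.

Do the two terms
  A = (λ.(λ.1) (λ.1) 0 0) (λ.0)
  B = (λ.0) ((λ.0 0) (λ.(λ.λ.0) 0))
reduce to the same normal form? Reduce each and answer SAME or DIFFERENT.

Term A:
  start: (λ.(λ.1) (λ.1) 0 0) (λ.0)
  step 1: (λ.λ.0) (λ.λ.0) (λ.0) (λ.0)
  step 2: (λ.0) (λ.0) (λ.0)
  step 3: (λ.0) (λ.0)
  step 4: λ.0

Term B:
  start: (λ.0) ((λ.0 0) (λ.(λ.λ.0) 0))
  step 1: (λ.0 0) (λ.(λ.λ.0) 0)
  step 2: (λ.(λ.λ.0) 0) (λ.(λ.λ.0) 0)
  step 3: (λ.λ.0) (λ.(λ.λ.0) 0)
  step 4: λ.0

Answer: SAME — A ⇓ λ.0, B ⇓ λ.0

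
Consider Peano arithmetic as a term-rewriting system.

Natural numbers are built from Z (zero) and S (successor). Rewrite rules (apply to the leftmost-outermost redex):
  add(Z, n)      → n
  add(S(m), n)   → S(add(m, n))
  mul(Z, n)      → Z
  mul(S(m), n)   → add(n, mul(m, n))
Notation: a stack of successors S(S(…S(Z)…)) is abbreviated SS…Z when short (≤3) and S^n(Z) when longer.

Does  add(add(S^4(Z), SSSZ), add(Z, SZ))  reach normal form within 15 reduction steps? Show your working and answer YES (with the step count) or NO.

  start: add(add(S^4(Z), SSSZ), add(Z, SZ))
  →1  add(S(add(SSSZ, SSSZ)), add(Z, SZ))
  →2  S(add(add(SSSZ, SSSZ), add(Z, SZ)))
  →3  S(add(S(add(SSZ, SSSZ)), add(Z, SZ)))
  →4  S(S(add(add(SSZ, SSSZ), add(Z, SZ))))
  →5  S(S(add(S(add(SZ, SSSZ)), add(Z, SZ))))
  →6  S(S(S(add(add(SZ, SSSZ), add(Z, SZ)))))
  →7  S(S(S(add(S(add(Z, SSSZ)), add(Z, SZ)))))
  →8  S(S(S(S(add(add(Z, SSSZ), add(Z, SZ))))))
  →9  S(S(S(S(add(SSSZ, add(Z, SZ))))))
  →10  S(S(S(S(S(add(SSZ, add(Z, SZ)))))))
  →11  S(S(S(S(S(S(add(SZ, add(Z, SZ))))))))
  →12  S(S(S(S(S(S(S(add(Z, add(Z, SZ)))))))))
  →13  S(S(S(S(S(S(S(add(Z, SZ))))))))
  →14  S^8(Z)

Answer: YES — reaches normal form S^8(Z) in 14 ≤ 15 steps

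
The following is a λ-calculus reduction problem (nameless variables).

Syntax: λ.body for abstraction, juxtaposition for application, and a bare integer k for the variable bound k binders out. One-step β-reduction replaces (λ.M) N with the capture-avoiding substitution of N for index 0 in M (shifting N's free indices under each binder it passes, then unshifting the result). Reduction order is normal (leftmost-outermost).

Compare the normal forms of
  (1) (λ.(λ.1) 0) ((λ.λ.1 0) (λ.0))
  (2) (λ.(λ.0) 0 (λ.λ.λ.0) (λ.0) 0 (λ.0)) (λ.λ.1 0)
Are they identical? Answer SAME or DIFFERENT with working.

Answer: SAME — A ⇓ λ.0, B ⇓ λ.0

Derivation:
Term A:
  start: (λ.(λ.1) 0) ((λ.λ.1 0) (λ.0))
  step 1: (λ.(λ.λ.1 0) (λ.0)) ((λ.λ.1 0) (λ.0))
  step 2: (λ.λ.1 0) (λ.0)
  step 3: λ.(λ.0) 0
  step 4: λ.0

Term B:
  start: (λ.(λ.0) 0 (λ.λ.λ.0) (λ.0) 0 (λ.0)) (λ.λ.1 0)
  step 1: (λ.0) (λ.λ.1 0) (λ.λ.λ.0) (λ.0) (λ.λ.1 0) (λ.0)
  step 2: (λ.λ.1 0) (λ.λ.λ.0) (λ.0) (λ.λ.1 0) (λ.0)
  step 3: (λ.(λ.λ.λ.0) 0) (λ.0) (λ.λ.1 0) (λ.0)
  step 4: (λ.λ.λ.0) (λ.0) (λ.λ.1 0) (λ.0)
  step 5: (λ.λ.0) (λ.λ.1 0) (λ.0)
  step 6: (λ.0) (λ.0)
  step 7: λ.0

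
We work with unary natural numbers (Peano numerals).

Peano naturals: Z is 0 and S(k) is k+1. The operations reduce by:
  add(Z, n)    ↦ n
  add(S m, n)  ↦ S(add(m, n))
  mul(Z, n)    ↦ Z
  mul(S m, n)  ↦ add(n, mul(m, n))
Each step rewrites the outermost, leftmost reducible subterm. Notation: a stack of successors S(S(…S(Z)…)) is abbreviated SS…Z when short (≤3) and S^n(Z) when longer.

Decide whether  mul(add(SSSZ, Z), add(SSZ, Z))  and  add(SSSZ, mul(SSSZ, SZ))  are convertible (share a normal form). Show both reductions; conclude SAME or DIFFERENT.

Term A:
  start: mul(add(SSSZ, Z), add(SSZ, Z))
  step 1: mul(S(add(SSZ, Z)), add(SSZ, Z))
  step 2: add(add(SSZ, Z), mul(add(SSZ, Z), add(SSZ, Z)))
  step 3: add(S(add(SZ, Z)), mul(add(SSZ, Z), add(SSZ, Z)))
  step 4: S(add(add(SZ, Z), mul(add(SSZ, Z), add(SSZ, Z))))
  step 5: S(add(S(add(Z, Z)), mul(add(SSZ, Z), add(SSZ, Z))))
  step 6: S(S(add(add(Z, Z), mul(add(SSZ, Z), add(SSZ, Z)))))
  step 7: S(S(add(Z, mul(add(SSZ, Z), add(SSZ, Z)))))
  step 8: S(S(mul(add(SSZ, Z), add(SSZ, Z))))
  step 9: S(S(mul(S(add(SZ, Z)), add(SSZ, Z))))
  step 10: S(S(add(add(SSZ, Z), mul(add(SZ, Z), add(SSZ, Z)))))
  step 11: S(S(add(S(add(SZ, Z)), mul(add(SZ, Z), add(SSZ, Z)))))
  step 12: S(S(S(add(add(SZ, Z), mul(add(SZ, Z), add(SSZ, Z))))))
  step 13: S(S(S(add(S(add(Z, Z)), mul(add(SZ, Z), add(SSZ, Z))))))
  step 14: S(S(S(S(add(add(Z, Z), mul(add(SZ, Z), add(SSZ, Z)))))))
  step 15: S(S(S(S(add(Z, mul(add(SZ, Z), add(SSZ, Z)))))))
  step 16: S(S(S(S(mul(add(SZ, Z), add(SSZ, Z))))))
  step 17: S(S(S(S(mul(S(add(Z, Z)), add(SSZ, Z))))))
  step 18: S(S(S(S(add(add(SSZ, Z), mul(add(Z, Z), add(SSZ, Z)))))))
  step 19: S(S(S(S(add(S(add(SZ, Z)), mul(add(Z, Z), add(SSZ, Z)))))))
  step 20: S(S(S(S(S(add(add(SZ, Z), mul(add(Z, Z), add(SSZ, Z))))))))
  step 21: S(S(S(S(S(add(S(add(Z, Z)), mul(add(Z, Z), add(SSZ, Z))))))))
  step 22: S(S(S(S(S(S(add(add(Z, Z), mul(add(Z, Z), add(SSZ, Z)))))))))
  step 23: S(S(S(S(S(S(add(Z, mul(add(Z, Z), add(SSZ, Z)))))))))
  step 24: S(S(S(S(S(S(mul(add(Z, Z), add(SSZ, Z))))))))
  step 25: S(S(S(S(S(S(mul(Z, add(SSZ, Z))))))))
  step 26: S^6(Z)

Term B:
  start: add(SSSZ, mul(SSSZ, SZ))
  step 1: S(add(SSZ, mul(SSSZ, SZ)))
  step 2: S(S(add(SZ, mul(SSSZ, SZ))))
  step 3: S(S(S(add(Z, mul(SSSZ, SZ)))))
  step 4: S(S(S(mul(SSSZ, SZ))))
  step 5: S(S(S(add(SZ, mul(SSZ, SZ)))))
  step 6: S(S(S(S(add(Z, mul(SSZ, SZ))))))
  step 7: S(S(S(S(mul(SSZ, SZ)))))
  step 8: S(S(S(S(add(SZ, mul(SZ, SZ))))))
  step 9: S(S(S(S(S(add(Z, mul(SZ, SZ)))))))
  step 10: S(S(S(S(S(mul(SZ, SZ))))))
  step 11: S(S(S(S(S(add(SZ, mul(Z, SZ)))))))
  step 12: S(S(S(S(S(S(add(Z, mul(Z, SZ))))))))
  step 13: S(S(S(S(S(S(mul(Z, SZ)))))))
  step 14: S^6(Z)

Answer: SAME — A ⇓ S^6(Z), B ⇓ S^6(Z)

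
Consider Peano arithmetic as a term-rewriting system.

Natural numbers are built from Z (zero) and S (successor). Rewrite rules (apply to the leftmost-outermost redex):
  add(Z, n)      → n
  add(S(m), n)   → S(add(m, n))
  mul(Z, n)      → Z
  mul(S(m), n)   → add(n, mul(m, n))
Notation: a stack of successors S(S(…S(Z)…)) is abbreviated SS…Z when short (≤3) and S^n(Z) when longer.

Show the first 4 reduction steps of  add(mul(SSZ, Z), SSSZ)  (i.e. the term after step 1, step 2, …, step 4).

  start: add(mul(SSZ, Z), SSSZ)
  step 1: add(add(Z, mul(SZ, Z)), SSSZ)
  step 2: add(mul(SZ, Z), SSSZ)
  step 3: add(add(Z, mul(Z, Z)), SSSZ)
  step 4: add(mul(Z, Z), SSSZ)

Answer: after 4 steps: add(mul(Z, Z), SSSZ)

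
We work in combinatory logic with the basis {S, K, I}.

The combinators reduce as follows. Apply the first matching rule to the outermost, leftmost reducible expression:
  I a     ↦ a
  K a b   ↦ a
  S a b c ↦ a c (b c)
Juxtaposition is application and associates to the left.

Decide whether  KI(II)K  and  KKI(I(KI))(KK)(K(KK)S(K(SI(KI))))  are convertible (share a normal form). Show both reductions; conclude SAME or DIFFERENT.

Answer: DIFFERENT — A ⇓ K, B ⇓ I

Working:
Term A:
  start: KI(II)K
  [1] IK
  [2] K

Term B:
  start: KKI(I(KI))(KK)(K(KK)S(K(SI(KI))))
  [1] K(I(KI))(KK)(K(KK)S(K(SI(KI))))
  [2] I(KI)(K(KK)S(K(SI(KI))))
  [3] KI(K(KK)S(K(SI(KI))))
  [4] I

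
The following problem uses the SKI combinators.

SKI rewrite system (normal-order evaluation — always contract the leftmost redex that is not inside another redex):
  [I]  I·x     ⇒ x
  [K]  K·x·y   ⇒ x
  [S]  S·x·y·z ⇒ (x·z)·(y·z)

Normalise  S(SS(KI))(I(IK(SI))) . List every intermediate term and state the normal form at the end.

  start: S(SS(KI))(I(IK(SI)))
  step 1: S(SS(KI))(IK(SI))
  step 2: S(SS(KI))(K(SI))

Answer: normal form = S(SS(KI))(K(SI))  (in 2 steps)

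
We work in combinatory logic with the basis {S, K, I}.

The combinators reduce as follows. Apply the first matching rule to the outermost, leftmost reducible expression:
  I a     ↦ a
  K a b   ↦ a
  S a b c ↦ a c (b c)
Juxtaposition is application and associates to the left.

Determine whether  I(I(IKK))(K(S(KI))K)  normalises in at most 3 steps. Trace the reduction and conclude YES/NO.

  start: I(I(IKK))(K(S(KI))K)
  [1] I(IKK)(K(S(KI))K)
  [2] IKK(K(S(KI))K)
  [3] KK(K(S(KI))K)

Answer: NO — after 3 steps the term is KK(K(S(KI))K), not yet normal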